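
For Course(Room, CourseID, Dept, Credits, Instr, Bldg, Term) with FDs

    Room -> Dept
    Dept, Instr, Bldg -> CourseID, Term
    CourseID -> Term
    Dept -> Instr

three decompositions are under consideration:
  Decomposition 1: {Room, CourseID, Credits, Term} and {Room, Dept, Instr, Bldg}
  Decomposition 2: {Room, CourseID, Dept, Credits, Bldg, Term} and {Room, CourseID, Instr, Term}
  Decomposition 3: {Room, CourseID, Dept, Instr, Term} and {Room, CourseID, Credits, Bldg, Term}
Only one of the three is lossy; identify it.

Decomposition 1

Decomposition 1: common = {Room}, closure = {Room, Dept, Instr} → lossy.
Decomposition 2: common = {Room, CourseID, Term}, closure = {Room, CourseID, Dept, Instr, Term} → lossless.
Decomposition 3: common = {Room, CourseID, Term}, closure = {Room, CourseID, Dept, Instr, Term} → lossless.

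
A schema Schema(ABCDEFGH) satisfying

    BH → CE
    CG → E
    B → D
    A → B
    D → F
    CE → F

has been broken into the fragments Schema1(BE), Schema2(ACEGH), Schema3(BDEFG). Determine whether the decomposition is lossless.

Chase test. Columns are ABCDEFGH; row i has aⱼ where attribute j ∈ Schemai, else bᵢⱼ.
Initial tableau (one row per fragment):
  row 1: b11 a2 b13 b14 a5 b16 b17 b18
  row 2: a1 b22 a3 b24 a5 b26 a7 a8
  row 3: b31 a2 b33 a4 a5 a6 a7 b38
Rows 1 and 3 agree on B; apply B→D and equate their D entries.
Rows 1 and 3 agree on D; apply D→F and equate their F entries.
No row becomes fully distinguished — the join is lossy.

No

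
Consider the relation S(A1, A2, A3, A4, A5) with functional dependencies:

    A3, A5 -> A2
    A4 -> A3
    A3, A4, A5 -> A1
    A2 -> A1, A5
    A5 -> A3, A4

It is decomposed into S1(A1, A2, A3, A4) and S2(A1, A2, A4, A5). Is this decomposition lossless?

Yes

Common attributes: S1 ∩ S2 = {A1, A2, A4}.
Closure of {A1, A2, A4}: A4 → A3 applies, adding A3; A2 → A1, A5 applies, adding A5. So (A1, A2, A4)⁺ = {A1, A2, A3, A4, A5}.
This closure contains every attribute of S1, so S1 ∩ S2 → S1. The join is lossless.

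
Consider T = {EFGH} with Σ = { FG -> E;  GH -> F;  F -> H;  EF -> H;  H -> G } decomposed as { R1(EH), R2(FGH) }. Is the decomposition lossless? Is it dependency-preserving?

Lossless test: (H)⁺ = {EFGH}, which contains all of one fragment — lossless.
Dependency preservation: FG → E; EF → H are not contained in any single fragment, but the restricted closure of each left-hand side across the fragments still reaches the right-hand side; the remaining FDs each lie inside some fragment. All dependencies are preserved.

lossless and dependency-preserving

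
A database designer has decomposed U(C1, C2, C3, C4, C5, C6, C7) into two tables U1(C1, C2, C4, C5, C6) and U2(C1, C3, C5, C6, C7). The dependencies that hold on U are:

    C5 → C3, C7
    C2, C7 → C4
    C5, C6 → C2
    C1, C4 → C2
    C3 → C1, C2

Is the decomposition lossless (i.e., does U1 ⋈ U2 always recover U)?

Common attributes: U1 ∩ U2 = {C1, C5, C6}.
Closure of {C1, C5, C6}: C5 → C3, C7 applies, adding C3, C7; C5, C6 → C2 applies, adding C2; C2, C7 → C4 applies, adding C4. So (C1, C5, C6)⁺ = {C1, C2, C3, C4, C5, C6, C7}.
This closure contains every attribute of U1, so U1 ∩ U2 → U1. The join is lossless.

Yes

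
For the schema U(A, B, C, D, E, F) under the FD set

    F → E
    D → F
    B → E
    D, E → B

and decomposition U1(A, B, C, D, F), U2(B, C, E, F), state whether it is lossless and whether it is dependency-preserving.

Lossless test: (B, C, F)⁺ = {B, C, E, F}, which contains all of one fragment — lossless.
Dependency preservation: D, E → B is not contained in any single fragment, but the restricted closure of its left-hand side across the fragments still reaches the right-hand side; the remaining FDs each lie inside some fragment. All dependencies are preserved.

lossless and dependency-preserving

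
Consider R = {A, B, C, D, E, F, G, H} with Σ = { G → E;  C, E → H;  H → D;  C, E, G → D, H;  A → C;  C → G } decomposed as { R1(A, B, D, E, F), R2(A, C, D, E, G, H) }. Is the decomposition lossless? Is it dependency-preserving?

Lossless test: (A, D, E)⁺ = {A, C, D, E, G, H}, which contains all of one fragment — lossless.
Dependency preservation: every FD's attributes lie within a single fragment, so each can be enforced locally — preserved.

lossless and dependency-preserving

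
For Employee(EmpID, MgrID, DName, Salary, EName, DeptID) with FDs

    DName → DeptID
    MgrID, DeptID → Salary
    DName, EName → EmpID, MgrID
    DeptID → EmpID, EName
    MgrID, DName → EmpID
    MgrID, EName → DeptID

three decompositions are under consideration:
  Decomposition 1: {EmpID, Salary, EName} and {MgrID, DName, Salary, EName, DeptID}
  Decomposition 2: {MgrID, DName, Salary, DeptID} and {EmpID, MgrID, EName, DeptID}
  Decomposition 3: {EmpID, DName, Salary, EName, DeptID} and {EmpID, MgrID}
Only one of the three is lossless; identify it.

Decomposition 2

Decomposition 1: common = {Salary, EName}, closure = {Salary, EName} → lossy.
Decomposition 2: common = {MgrID, DeptID}, closure = {EmpID, MgrID, Salary, EName, DeptID} → lossless.
Decomposition 3: common = {EmpID}, closure = {EmpID} → lossy.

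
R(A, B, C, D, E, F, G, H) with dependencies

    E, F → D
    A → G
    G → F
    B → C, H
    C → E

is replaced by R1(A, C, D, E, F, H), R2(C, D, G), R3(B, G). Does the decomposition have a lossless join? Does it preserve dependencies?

lossy and not dependency-preserving

Lossless test (chase): Rows 2 and 3 agree on G; apply G→F and equate their F entries. Rows 1 and 2 agree on C; apply C→E and equate their E entries. No row becomes fully distinguished — the join is lossy.
Dependency preservation: the restricted closure of {A} across the fragments never reaches {G}, so A → G cannot be enforced without a join — not preserved.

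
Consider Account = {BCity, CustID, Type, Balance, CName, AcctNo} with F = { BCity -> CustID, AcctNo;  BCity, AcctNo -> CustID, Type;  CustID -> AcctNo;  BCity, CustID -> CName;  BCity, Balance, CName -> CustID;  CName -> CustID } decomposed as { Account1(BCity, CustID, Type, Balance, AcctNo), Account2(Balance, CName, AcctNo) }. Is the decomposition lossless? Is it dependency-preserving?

lossy and not dependency-preserving

Lossless test: (Balance, AcctNo)⁺ = {Balance, AcctNo}, which is a superkey of neither fragment — lossy.
Dependency preservation: the restricted closure of {BCity, CustID} across the fragments never reaches {CName}, so BCity, CustID → CName cannot be enforced without a join — not preserved.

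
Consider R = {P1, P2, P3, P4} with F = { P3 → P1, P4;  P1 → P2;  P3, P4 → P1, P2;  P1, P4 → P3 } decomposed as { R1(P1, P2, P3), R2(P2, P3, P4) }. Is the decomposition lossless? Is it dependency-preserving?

lossless but not dependency-preserving

Lossless test: (P2, P3)⁺ = {P1, P2, P3, P4}, which contains all of one fragment — lossless.
Dependency preservation: the restricted closure of {P1, P4} across the fragments never reaches {P3}, so P1, P4 → P3 cannot be enforced without a join — not preserved.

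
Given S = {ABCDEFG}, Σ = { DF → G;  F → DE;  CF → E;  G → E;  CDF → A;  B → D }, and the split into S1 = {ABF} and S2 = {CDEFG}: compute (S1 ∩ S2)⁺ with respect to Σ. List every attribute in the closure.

DEFG

S1 ∩ S2 = {F}.
F → DE applies, adding DE
DF → G applies, adding G
Closure: {DEFG}.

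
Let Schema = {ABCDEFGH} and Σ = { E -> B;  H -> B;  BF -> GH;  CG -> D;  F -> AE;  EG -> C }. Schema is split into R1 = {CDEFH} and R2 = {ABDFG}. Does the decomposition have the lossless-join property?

Common attributes: R1 ∩ R2 = {DF}.
Closure of {DF}: F → AE applies, adding AE; E → B applies, adding B; BF → GH applies, adding GH; EG → C applies, adding C. So (DF)⁺ = {ABCDEFGH}.
This closure contains every attribute of R1, so R1 ∩ R2 → R1. The join is lossless.

Yes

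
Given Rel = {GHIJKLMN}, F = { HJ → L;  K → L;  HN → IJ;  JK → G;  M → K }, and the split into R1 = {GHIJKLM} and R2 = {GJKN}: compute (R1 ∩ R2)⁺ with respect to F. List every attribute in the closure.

R1 ∩ R2 = {GJK}.
K → L applies, adding L
Closure: {GJKL}.

GJKL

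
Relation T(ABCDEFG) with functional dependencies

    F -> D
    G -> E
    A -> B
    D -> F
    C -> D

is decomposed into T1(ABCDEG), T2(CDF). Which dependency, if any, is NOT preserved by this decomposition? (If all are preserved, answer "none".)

F → D lies within T2.
G → E lies within T1.
A → B lies within T1.
D → F lies within T2.
C → D lies within T1.
Every dependency is enforceable on the fragments, so the decomposition is dependency-preserving.

none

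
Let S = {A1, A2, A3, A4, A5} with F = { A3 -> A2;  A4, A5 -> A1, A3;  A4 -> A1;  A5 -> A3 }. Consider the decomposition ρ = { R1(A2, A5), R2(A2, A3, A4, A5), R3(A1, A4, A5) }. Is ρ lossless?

Yes

Chase test. Columns are A1, A2, A3, A4, A5; row i has aⱼ where attribute j ∈ Ri, else bᵢⱼ.
Initial tableau (one row per fragment):
  row 1: b11 a2 b13 b14 a5
  row 2: b21 a2 a3 a4 a5
  row 3: a1 b32 b33 a4 a5
Rows 2 and 3 agree on A4, A5; apply A4, A5→A1, A3 and equate their A1, A3 entries.
Rows 1 and 2 agree on A5; apply A5→A3 and equate their A3 entries.
Rows 1 and 3 agree on A3; apply A3→A2 and equate their A2 entries.
Row 2 is now all distinguished symbols — the join is lossless.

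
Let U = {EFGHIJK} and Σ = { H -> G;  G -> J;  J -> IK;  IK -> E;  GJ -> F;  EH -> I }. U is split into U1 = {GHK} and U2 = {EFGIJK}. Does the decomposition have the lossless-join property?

Yes

Common attributes: U1 ∩ U2 = {GK}.
Closure of {GK}: G → J applies, adding J; J → IK applies, adding I; IK → E applies, adding E; GJ → F applies, adding F. So (GK)⁺ = {EFGIJK}.
This closure contains every attribute of U2, so U1 ∩ U2 → U2. The join is lossless.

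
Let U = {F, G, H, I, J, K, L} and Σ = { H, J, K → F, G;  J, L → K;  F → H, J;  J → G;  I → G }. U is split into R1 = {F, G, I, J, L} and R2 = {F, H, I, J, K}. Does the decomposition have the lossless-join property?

Common attributes: R1 ∩ R2 = {F, I, J}.
Closure of {F, I, J}: F → H, J applies, adding H; J → G applies, adding G. So (F, I, J)⁺ = {F, G, H, I, J}.
The closure contains neither all of R1 = {F, G, I, J, L} nor all of R2 = {F, H, I, J, K}, so the common attributes are not a superkey of either fragment. The join is lossy.

No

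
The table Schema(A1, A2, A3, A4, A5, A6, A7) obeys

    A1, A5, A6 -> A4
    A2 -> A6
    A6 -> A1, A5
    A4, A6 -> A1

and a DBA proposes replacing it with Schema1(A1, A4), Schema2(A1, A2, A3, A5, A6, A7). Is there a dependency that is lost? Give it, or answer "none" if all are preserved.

Check A1, A5, A6 → A4: no single fragment contains all of {A1, A4, A5, A6}, and the restricted closure of {A1, A5, A6} across the fragments never reaches {A4}.
A2 → A6 is preserved.
A6 → A1, A5 is preserved.
A4, A6 → A1 is preserved.

A1, A5, A6 -> A4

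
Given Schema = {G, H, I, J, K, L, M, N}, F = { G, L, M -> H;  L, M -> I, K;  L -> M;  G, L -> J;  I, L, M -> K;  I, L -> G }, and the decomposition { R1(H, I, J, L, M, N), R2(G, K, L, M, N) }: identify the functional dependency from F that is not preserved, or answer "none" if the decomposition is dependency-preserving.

G, L, M → H: restricted closure across fragments reaches H.
L, M → I, K: restricted closure across fragments reaches I, K.
L → M lies within R1.
G, L → J: restricted closure across fragments reaches J.
I, L, M → K: restricted closure across fragments reaches K.
I, L → G: restricted closure across fragments reaches G.
Every dependency is enforceable on the fragments, so the decomposition is dependency-preserving.

none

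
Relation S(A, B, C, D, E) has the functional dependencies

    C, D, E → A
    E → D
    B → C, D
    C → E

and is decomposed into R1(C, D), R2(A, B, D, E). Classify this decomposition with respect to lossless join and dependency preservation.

lossy and not dependency-preserving

Lossless test: (D)⁺ = {D}, which is a superkey of neither fragment — lossy.
Dependency preservation: the restricted closure of {C, D, E} across the fragments never reaches {A}, so C, D, E → A cannot be enforced without a join — not preserved.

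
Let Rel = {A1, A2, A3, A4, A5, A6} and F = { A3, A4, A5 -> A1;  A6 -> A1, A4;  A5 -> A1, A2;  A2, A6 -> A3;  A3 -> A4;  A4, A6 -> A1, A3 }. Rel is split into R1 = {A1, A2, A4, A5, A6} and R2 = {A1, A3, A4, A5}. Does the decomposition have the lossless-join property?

No

Common attributes: R1 ∩ R2 = {A1, A4, A5}.
Closure of {A1, A4, A5}: A5 → A1, A2 applies, adding A2. So (A1, A4, A5)⁺ = {A1, A2, A4, A5}.
The closure contains neither all of R1 = {A1, A2, A4, A5, A6} nor all of R2 = {A1, A3, A4, A5}, so the common attributes are not a superkey of either fragment. The join is lossy.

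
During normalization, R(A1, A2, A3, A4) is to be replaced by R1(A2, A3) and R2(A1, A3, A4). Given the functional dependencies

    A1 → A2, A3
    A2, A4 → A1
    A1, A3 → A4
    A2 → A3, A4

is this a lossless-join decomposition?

No

Common attributes: R1 ∩ R2 = {A3}.
No dependency enlarges {A3}, so (A3)⁺ = {A3}.
The closure contains neither all of R1 = {A2, A3} nor all of R2 = {A1, A3, A4}, so the common attributes are not a superkey of either fragment. The join is lossy.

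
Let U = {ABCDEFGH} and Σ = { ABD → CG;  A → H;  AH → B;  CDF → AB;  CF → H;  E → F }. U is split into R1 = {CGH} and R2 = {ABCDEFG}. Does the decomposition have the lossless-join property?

Common attributes: R1 ∩ R2 = {CG}.
No dependency enlarges {CG}, so (CG)⁺ = {CG}.
The closure contains neither all of R1 = {CGH} nor all of R2 = {ABCDEFG}, so the common attributes are not a superkey of either fragment. The join is lossy.

No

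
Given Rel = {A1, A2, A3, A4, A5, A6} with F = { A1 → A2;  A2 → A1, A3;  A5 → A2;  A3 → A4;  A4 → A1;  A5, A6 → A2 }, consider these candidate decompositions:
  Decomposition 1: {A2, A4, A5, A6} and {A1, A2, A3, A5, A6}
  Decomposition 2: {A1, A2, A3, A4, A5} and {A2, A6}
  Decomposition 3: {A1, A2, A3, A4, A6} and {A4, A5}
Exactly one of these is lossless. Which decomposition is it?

Decomposition 1

Decomposition 1: common = {A2, A5, A6}, closure = {A1, A2, A3, A4, A5, A6} → lossless.
Decomposition 2: common = {A2}, closure = {A1, A2, A3, A4} → lossy.
Decomposition 3: common = {A4}, closure = {A1, A2, A3, A4} → lossy.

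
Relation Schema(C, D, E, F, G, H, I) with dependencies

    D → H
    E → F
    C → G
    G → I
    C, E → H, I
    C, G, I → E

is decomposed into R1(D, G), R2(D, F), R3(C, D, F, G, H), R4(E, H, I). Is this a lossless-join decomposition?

Chase test. Columns are C, D, E, F, G, H, I; row i has aⱼ where attribute j ∈ Ri, else bᵢⱼ.
Initial tableau (one row per fragment):
  row 1: b11 a2 b13 b14 a5 b16 b17
  row 2: b21 a2 b23 a4 b25 b26 b27
  row 3: a1 a2 b33 a4 a5 a6 b37
  row 4: b41 b42 a3 b44 b45 a6 a7
Rows 1 and 2 agree on D; apply D→H and equate their H entries.
Rows 1 and 3 agree on D; apply D→H and equate their H entries.
Rows 1 and 3 agree on G; apply G→I and equate their I entries.
No row becomes fully distinguished — the join is lossy.

No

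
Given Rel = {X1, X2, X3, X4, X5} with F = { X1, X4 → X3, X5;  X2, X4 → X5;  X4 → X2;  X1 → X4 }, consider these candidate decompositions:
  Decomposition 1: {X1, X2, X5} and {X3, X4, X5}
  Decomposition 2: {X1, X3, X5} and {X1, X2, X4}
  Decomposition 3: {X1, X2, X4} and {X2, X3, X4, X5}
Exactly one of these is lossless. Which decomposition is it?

Decomposition 1: common = {X5}, closure = {X5} → lossy.
Decomposition 2: common = {X1}, closure = {X1, X2, X3, X4, X5} → lossless.
Decomposition 3: common = {X2, X4}, closure = {X2, X4, X5} → lossy.

Decomposition 2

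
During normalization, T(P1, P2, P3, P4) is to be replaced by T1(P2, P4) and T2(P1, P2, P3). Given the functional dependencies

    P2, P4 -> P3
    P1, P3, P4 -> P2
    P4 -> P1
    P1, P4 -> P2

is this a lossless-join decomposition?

Common attributes: T1 ∩ T2 = {P2}.
No dependency enlarges {P2}, so (P2)⁺ = {P2}.
The closure contains neither all of T1 = {P2, P4} nor all of T2 = {P1, P2, P3}, so the common attributes are not a superkey of either fragment. The join is lossy.

No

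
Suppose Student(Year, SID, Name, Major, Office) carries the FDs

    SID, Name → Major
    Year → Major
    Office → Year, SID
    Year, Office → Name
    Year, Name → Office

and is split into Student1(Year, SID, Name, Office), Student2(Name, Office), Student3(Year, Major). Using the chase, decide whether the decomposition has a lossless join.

Chase test. Columns are Year, SID, Name, Major, Office; row i has aⱼ where attribute j ∈ Studenti, else bᵢⱼ.
Initial tableau (one row per fragment):
  row 1: a1 a2 a3 b14 a5
  row 2: b21 b22 a3 b24 a5
  row 3: a1 b32 b33 a4 b35
Rows 1 and 3 agree on Year; apply Year→Major and equate their Major entries.
Rows 1 and 2 agree on Office; apply Office→Year, SID and equate their Year, SID entries.
Rows 1 and 2 agree on SID, Name; apply SID, Name→Major and equate their Major entries.
Row 1 is now all distinguished symbols — the join is lossless.

Yes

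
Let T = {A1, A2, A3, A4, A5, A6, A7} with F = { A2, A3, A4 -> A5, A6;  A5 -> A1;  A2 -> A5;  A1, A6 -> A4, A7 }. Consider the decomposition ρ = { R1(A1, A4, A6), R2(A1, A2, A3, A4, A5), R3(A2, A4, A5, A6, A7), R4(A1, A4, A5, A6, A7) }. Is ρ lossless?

No

Chase test. Columns are A1, A2, A3, A4, A5, A6, A7; row i has aⱼ where attribute j ∈ Ri, else bᵢⱼ.
Initial tableau (one row per fragment):
  row 1: a1 b12 b13 a4 b15 a6 b17
  row 2: a1 a2 a3 a4 a5 b26 b27
  row 3: b31 a2 b33 a4 a5 a6 a7
  row 4: a1 b42 b43 a4 a5 a6 a7
Rows 2 and 3 agree on A5; apply A5→A1 and equate their A1 entries.
Rows 1 and 3 agree on A1, A6; apply A1, A6→A4, A7 and equate their A4, A7 entries.
No row becomes fully distinguished — the join is lossy.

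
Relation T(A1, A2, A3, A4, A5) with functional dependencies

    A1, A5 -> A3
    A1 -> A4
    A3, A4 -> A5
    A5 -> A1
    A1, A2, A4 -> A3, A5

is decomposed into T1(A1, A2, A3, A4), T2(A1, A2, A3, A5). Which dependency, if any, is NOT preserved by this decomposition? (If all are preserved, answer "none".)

none

A1, A5 → A3 lies within T2.
A1 → A4 lies within T1.
A3, A4 → A5: restricted closure across fragments reaches A5.
A5 → A1 lies within T2.
A1, A2, A4 → A3, A5: restricted closure across fragments reaches A3, A5.
Every dependency is enforceable on the fragments, so the decomposition is dependency-preserving.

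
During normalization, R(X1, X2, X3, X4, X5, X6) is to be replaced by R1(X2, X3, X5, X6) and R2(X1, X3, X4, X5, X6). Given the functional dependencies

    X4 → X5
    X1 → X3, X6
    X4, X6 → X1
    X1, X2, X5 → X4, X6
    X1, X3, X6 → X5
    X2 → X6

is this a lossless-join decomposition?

No

Common attributes: R1 ∩ R2 = {X3, X5, X6}.
No dependency enlarges {X3, X5, X6}, so (X3, X5, X6)⁺ = {X3, X5, X6}.
The closure contains neither all of R1 = {X2, X3, X5, X6} nor all of R2 = {X1, X3, X4, X5, X6}, so the common attributes are not a superkey of either fragment. The join is lossy.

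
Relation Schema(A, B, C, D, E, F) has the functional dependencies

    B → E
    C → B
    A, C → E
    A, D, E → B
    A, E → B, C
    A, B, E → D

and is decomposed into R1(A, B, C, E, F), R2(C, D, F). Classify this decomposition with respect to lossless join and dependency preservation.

lossy and not dependency-preserving

Lossless test: (C, F)⁺ = {B, C, E, F}, which is a superkey of neither fragment — lossy.
Dependency preservation: the restricted closure of {A, B, E} across the fragments never reaches {D}, so A, B, E → D cannot be enforced without a join — not preserved.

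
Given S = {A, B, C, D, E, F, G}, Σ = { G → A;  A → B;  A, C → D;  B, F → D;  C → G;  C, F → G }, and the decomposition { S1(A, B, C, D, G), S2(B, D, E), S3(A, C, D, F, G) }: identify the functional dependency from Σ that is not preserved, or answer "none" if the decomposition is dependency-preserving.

B, F → D

Check B, F → D: no single fragment contains all of {B, D, F}, and the restricted closure of {B, F} across the fragments never reaches {D}.
G → A is preserved.
A → B is preserved.
A, C → D is preserved.
C → G is preserved.
C, F → G is preserved.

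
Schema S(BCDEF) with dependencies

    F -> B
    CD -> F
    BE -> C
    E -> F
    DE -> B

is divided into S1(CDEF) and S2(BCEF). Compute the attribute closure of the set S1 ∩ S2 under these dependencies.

S1 ∩ S2 = {CEF}.
F → B applies, adding B
Closure: {BCEF}.

BCEF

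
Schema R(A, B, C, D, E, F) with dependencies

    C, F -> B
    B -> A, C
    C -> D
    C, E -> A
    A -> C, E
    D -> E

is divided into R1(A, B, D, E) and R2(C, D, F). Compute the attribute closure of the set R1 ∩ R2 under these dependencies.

D, E

R1 ∩ R2 = {D}.
D → E applies, adding E
Closure: {D, E}.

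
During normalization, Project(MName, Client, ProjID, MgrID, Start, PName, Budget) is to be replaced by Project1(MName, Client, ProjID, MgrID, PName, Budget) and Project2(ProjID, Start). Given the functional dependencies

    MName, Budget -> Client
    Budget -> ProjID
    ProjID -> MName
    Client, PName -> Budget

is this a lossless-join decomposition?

Common attributes: Project1 ∩ Project2 = {ProjID}.
Closure of {ProjID}: ProjID → MName applies, adding MName. So (ProjID)⁺ = {MName, ProjID}.
The closure contains neither all of Project1 = {MName, Client, ProjID, MgrID, PName, Budget} nor all of Project2 = {ProjID, Start}, so the common attributes are not a superkey of either fragment. The join is lossy.

No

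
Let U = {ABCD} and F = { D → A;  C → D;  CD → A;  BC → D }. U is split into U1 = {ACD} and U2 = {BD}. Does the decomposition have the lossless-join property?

No

Common attributes: U1 ∩ U2 = {D}.
Closure of {D}: D → A applies, adding A. So (D)⁺ = {AD}.
The closure contains neither all of U1 = {ACD} nor all of U2 = {BD}, so the common attributes are not a superkey of either fragment. The join is lossy.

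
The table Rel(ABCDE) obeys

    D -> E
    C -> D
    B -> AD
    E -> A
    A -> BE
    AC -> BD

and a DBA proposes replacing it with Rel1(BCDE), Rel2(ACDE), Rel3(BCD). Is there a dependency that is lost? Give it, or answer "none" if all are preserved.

none

D → E lies within Rel1.
C → D lies within Rel1.
B → AD: restricted closure across fragments reaches AD.
E → A lies within Rel2.
A → BE: restricted closure across fragments reaches BE.
AC → BD: restricted closure across fragments reaches BD.
Every dependency is enforceable on the fragments, so the decomposition is dependency-preserving.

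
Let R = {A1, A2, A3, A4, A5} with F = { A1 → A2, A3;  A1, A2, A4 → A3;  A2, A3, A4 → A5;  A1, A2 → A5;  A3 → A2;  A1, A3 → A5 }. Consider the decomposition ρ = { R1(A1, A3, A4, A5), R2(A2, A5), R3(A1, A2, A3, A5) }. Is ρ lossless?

Chase test. Columns are A1, A2, A3, A4, A5; row i has aⱼ where attribute j ∈ Ri, else bᵢⱼ.
Initial tableau (one row per fragment):
  row 1: a1 b12 a3 a4 a5
  row 2: b21 a2 b23 b24 a5
  row 3: a1 a2 a3 b34 a5
Rows 1 and 3 agree on A1; apply A1→A2, A3 and equate their A2, A3 entries.
Row 1 is now all distinguished symbols — the join is lossless.

Yes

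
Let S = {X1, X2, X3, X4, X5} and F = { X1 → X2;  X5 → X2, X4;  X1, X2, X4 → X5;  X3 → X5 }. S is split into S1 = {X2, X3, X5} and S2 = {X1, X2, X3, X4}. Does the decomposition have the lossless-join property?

Yes

Common attributes: S1 ∩ S2 = {X2, X3}.
Closure of {X2, X3}: X3 → X5 applies, adding X5; X5 → X2, X4 applies, adding X4. So (X2, X3)⁺ = {X2, X3, X4, X5}.
This closure contains every attribute of S1, so S1 ∩ S2 → S1. The join is lossless.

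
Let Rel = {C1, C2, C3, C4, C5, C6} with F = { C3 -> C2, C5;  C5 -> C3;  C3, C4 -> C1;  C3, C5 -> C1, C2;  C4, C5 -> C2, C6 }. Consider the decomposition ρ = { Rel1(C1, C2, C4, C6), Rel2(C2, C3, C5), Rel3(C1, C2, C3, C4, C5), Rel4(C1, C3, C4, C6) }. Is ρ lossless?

Chase test. Columns are C1, C2, C3, C4, C5, C6; row i has aⱼ where attribute j ∈ Reli, else bᵢⱼ.
Initial tableau (one row per fragment):
  row 1: a1 a2 b13 a4 b15 a6
  row 2: b21 a2 a3 b24 a5 b26
  row 3: a1 a2 a3 a4 a5 b36
  row 4: a1 b42 a3 a4 b45 a6
Rows 2 and 4 agree on C3; apply C3→C2, C5 and equate their C2, C5 entries.
Rows 2 and 3 agree on C3, C5; apply C3, C5→C1, C2 and equate their C1, C2 entries.
Rows 3 and 4 agree on C4, C5; apply C4, C5→C2, C6 and equate their C2, C6 entries.
Row 3 is now all distinguished symbols — the join is lossless.

Yes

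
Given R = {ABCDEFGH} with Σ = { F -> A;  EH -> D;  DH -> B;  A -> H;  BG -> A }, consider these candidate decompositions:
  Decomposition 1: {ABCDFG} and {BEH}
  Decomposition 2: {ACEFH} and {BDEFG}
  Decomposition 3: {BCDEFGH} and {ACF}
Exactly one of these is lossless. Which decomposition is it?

Decomposition 1: common = {B}, closure = {B} → lossy.
Decomposition 2: common = {EF}, closure = {ABDEFH} → lossy.
Decomposition 3: common = {CF}, closure = {ACFH} → lossless.

Decomposition 3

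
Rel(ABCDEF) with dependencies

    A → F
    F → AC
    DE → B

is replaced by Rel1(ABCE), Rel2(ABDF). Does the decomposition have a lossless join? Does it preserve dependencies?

lossy and not dependency-preserving

Lossless test: (AB)⁺ = {ABCF}, which is a superkey of neither fragment — lossy.
Dependency preservation: the restricted closure of {DE} across the fragments never reaches {B}, so DE → B cannot be enforced without a join — not preserved.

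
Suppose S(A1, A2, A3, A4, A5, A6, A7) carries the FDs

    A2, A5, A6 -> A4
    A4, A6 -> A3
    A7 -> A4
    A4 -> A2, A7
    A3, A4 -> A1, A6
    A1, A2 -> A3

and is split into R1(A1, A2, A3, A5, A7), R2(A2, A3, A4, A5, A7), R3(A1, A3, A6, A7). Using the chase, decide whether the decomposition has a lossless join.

Yes

Chase test. Columns are A1, A2, A3, A4, A5, A6, A7; row i has aⱼ where attribute j ∈ Ri, else bᵢⱼ.
Initial tableau (one row per fragment):
  row 1: a1 a2 a3 b14 a5 b16 a7
  row 2: b21 a2 a3 a4 a5 b26 a7
  row 3: a1 b32 a3 b34 b35 a6 a7
Rows 1 and 2 agree on A7; apply A7→A4 and equate their A4 entries.
Rows 1 and 3 agree on A7; apply A7→A4 and equate their A4 entries.
Rows 1 and 3 agree on A4; apply A4→A2, A7 and equate their A2, A7 entries.
Rows 1 and 2 agree on A3, A4; apply A3, A4→A1, A6 and equate their A1, A6 entries.
Rows 1 and 3 agree on A3, A4; apply A3, A4→A1, A6 and equate their A1, A6 entries.
Row 1 is now all distinguished symbols — the join is lossless.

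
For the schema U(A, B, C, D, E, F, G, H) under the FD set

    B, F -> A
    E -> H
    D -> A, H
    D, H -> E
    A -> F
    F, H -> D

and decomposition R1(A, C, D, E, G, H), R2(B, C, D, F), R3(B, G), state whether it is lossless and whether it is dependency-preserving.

Lossless test (chase): Rows 1 and 2 agree on D; apply D→A, H and equate their A, H entries. Rows 1 and 2 agree on D, H; apply D, H→E and equate their E entries. Rows 1 and 2 agree on A; apply A→F and equate their F entries. No row becomes fully distinguished — the join is lossy.
Dependency preservation: the restricted closure of {B, F} across the fragments never reaches {A}, so B, F → A cannot be enforced without a join — not preserved.

lossy and not dependency-preserving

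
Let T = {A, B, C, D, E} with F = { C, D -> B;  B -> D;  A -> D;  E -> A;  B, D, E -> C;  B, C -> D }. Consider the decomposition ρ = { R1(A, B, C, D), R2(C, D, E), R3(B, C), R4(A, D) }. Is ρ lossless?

Chase test. Columns are A, B, C, D, E; row i has aⱼ where attribute j ∈ Ri, else bᵢⱼ.
Initial tableau (one row per fragment):
  row 1: a1 a2 a3 a4 b15
  row 2: b21 b22 a3 a4 a5
  row 3: b31 a2 a3 b34 b35
  row 4: a1 b42 b43 a4 b45
Rows 1 and 2 agree on C, D; apply C, D→B and equate their B entries.
Rows 1 and 3 agree on B; apply B→D and equate their D entries.
No row becomes fully distinguished — the join is lossy.

No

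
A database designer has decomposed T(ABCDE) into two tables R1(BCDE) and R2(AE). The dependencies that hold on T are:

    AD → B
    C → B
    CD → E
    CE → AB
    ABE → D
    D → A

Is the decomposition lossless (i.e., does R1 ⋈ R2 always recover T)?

Common attributes: R1 ∩ R2 = {E}.
No dependency enlarges {E}, so (E)⁺ = {E}.
The closure contains neither all of R1 = {BCDE} nor all of R2 = {AE}, so the common attributes are not a superkey of either fragment. The join is lossy.

No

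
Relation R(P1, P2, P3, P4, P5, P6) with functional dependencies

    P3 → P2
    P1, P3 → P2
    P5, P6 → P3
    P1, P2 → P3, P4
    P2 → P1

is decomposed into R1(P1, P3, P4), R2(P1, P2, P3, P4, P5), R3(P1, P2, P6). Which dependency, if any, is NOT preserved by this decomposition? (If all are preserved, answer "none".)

Check P5, P6 → P3: no single fragment contains all of {P3, P5, P6}, and the restricted closure of {P5, P6} across the fragments never reaches {P3}.
P3 → P2 is preserved.
P1, P3 → P2 is preserved.
P1, P2 → P3, P4 is preserved.
P2 → P1 is preserved.

P5, P6 → P3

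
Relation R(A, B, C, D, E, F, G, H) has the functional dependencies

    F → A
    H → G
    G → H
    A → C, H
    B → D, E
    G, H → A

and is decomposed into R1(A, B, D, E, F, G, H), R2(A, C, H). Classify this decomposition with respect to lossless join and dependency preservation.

lossless and dependency-preserving

Lossless test: (A, H)⁺ = {A, C, G, H}, which contains all of one fragment — lossless.
Dependency preservation: every FD's attributes lie within a single fragment, so each can be enforced locally — preserved.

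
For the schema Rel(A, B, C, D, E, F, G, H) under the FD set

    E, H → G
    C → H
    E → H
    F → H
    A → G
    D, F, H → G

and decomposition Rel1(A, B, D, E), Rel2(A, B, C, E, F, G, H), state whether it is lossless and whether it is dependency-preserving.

Lossless test: (A, B, E)⁺ = {A, B, E, G, H}, which is a superkey of neither fragment — lossy.
Dependency preservation: the restricted closure of {D, F, H} across the fragments never reaches {G}, so D, F, H → G cannot be enforced without a join — not preserved.

lossy and not dependency-preserving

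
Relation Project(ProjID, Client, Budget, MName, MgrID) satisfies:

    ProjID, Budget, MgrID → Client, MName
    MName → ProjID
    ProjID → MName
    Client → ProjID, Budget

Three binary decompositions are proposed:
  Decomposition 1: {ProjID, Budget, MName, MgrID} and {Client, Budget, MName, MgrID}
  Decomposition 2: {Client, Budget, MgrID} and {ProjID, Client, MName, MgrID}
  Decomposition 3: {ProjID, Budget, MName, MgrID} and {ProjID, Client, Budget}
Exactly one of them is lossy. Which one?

Decomposition 1: common = {Budget, MName, MgrID}, closure = {ProjID, Client, Budget, MName, MgrID} → lossless.
Decomposition 2: common = {Client, MgrID}, closure = {ProjID, Client, Budget, MName, MgrID} → lossless.
Decomposition 3: common = {ProjID, Budget}, closure = {ProjID, Budget, MName} → lossy.

Decomposition 3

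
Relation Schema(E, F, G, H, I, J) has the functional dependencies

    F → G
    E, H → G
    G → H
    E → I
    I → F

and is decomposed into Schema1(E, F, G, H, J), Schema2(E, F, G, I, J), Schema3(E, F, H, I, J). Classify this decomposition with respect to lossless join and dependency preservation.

Lossless test (chase): Rows 1 and 3 agree on F; apply F→G and equate their G entries. Rows 1 and 2 agree on G; apply G→H and equate their H entries. Rows 1 and 2 agree on E; apply E→I and equate their I entries. Row 1 is now all distinguished symbols — the join is lossless.
Dependency preservation: every FD's attributes lie within a single fragment, so each can be enforced locally — preserved.

lossless and dependency-preserving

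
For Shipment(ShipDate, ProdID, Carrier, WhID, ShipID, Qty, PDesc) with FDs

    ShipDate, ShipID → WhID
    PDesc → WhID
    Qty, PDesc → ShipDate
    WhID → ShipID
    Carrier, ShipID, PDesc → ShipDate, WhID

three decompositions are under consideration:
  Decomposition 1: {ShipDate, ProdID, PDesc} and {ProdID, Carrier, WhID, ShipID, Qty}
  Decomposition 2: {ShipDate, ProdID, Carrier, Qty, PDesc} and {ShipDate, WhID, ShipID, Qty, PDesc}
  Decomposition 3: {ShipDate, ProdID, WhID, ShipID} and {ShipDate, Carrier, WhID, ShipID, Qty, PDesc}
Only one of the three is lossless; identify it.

Decomposition 1: common = {ProdID}, closure = {ProdID} → lossy.
Decomposition 2: common = {ShipDate, Qty, PDesc}, closure = {ShipDate, WhID, ShipID, Qty, PDesc} → lossless.
Decomposition 3: common = {ShipDate, WhID, ShipID}, closure = {ShipDate, WhID, ShipID} → lossy.

Decomposition 2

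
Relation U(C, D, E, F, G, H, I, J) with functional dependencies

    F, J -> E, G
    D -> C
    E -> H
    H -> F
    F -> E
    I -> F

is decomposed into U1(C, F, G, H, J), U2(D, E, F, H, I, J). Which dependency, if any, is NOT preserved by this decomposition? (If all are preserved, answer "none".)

D -> C

Check D → C: no single fragment contains all of {C, D}, and the restricted closure of {D} across the fragments never reaches {C}.
F, J → E, G is preserved.
E → H is preserved.
H → F is preserved.
F → E is preserved.
I → F is preserved.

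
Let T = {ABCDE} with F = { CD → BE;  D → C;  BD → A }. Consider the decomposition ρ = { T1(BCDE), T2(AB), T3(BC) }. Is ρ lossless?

Chase test. Columns are ABCDE; row i has aⱼ where attribute j ∈ Ti, else bᵢⱼ.
Initial tableau (one row per fragment):
  row 1: b11 a2 a3 a4 a5
  row 2: a1 a2 b23 b24 b25
  row 3: b31 a2 a3 b34 b35
No row becomes fully distinguished — the join is lossy.

No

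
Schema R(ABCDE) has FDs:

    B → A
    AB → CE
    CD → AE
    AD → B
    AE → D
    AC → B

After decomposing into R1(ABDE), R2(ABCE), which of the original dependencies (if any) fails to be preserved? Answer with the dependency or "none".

Check CD → AE: no single fragment contains all of {ACDE}, and the restricted closure of {CD} across the fragments never reaches {AE}.
B → A is preserved.
AB → CE is preserved.
AD → B is preserved.
AE → D is preserved.
AC → B is preserved.

CD → AE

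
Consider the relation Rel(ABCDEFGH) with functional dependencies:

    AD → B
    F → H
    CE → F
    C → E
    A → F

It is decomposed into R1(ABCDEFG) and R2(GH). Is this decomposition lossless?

No

Common attributes: R1 ∩ R2 = {G}.
No dependency enlarges {G}, so (G)⁺ = {G}.
The closure contains neither all of R1 = {ABCDEFG} nor all of R2 = {GH}, so the common attributes are not a superkey of either fragment. The join is lossy.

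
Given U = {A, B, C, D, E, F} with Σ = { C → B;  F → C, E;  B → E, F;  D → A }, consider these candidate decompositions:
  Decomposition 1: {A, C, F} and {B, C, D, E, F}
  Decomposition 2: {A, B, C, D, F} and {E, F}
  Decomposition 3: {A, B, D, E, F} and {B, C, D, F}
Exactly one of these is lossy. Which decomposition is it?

Decomposition 1

Decomposition 1: common = {C, F}, closure = {B, C, E, F} → lossy.
Decomposition 2: common = {F}, closure = {B, C, E, F} → lossless.
Decomposition 3: common = {B, D, F}, closure = {A, B, C, D, E, F} → lossless.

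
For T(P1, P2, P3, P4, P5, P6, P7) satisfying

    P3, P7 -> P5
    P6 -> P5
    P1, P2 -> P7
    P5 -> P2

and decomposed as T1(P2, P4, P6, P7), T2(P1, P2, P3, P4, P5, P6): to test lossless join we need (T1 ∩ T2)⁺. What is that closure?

P2, P4, P5, P6

T1 ∩ T2 = {P2, P4, P6}.
P6 → P5 applies, adding P5
Closure: {P2, P4, P5, P6}.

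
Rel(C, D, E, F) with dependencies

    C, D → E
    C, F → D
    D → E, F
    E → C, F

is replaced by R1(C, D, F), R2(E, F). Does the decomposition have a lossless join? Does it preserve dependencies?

Lossless test: (F)⁺ = {F}, which is a superkey of neither fragment — lossy.
Dependency preservation: the restricted closure of {C, D} across the fragments never reaches {E}, so C, D → E cannot be enforced without a join — not preserved.

lossy and not dependency-preserving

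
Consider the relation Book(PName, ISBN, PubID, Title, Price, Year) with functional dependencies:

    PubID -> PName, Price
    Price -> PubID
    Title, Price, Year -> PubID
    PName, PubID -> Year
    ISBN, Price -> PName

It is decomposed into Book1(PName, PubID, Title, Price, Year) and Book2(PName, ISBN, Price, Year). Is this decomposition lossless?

Common attributes: Book1 ∩ Book2 = {PName, Price, Year}.
Closure of {PName, Price, Year}: Price → PubID applies, adding PubID. So (PName, Price, Year)⁺ = {PName, PubID, Price, Year}.
The closure contains neither all of Book1 = {PName, PubID, Title, Price, Year} nor all of Book2 = {PName, ISBN, Price, Year}, so the common attributes are not a superkey of either fragment. The join is lossy.

No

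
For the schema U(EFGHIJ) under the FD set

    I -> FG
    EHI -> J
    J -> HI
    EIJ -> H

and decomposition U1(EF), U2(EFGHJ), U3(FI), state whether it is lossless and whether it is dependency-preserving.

lossy and not dependency-preserving

Lossless test (chase): applying each FD to every pair of rows produces no changes in the tableau, so no row becomes fully distinguished — the join is lossy.
Dependency preservation: the restricted closure of {I} across the fragments never reaches {FG}, so I → FG cannot be enforced without a join — not preserved.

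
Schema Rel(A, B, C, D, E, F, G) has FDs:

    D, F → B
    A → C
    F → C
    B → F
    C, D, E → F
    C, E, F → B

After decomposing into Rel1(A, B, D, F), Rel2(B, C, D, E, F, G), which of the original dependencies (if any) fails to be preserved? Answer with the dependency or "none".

Check A → C: no single fragment contains all of {A, C}, and the restricted closure of {A} across the fragments never reaches {C}.
D, F → B is preserved.
F → C is preserved.
B → F is preserved.
C, D, E → F is preserved.
C, E, F → B is preserved.

A → C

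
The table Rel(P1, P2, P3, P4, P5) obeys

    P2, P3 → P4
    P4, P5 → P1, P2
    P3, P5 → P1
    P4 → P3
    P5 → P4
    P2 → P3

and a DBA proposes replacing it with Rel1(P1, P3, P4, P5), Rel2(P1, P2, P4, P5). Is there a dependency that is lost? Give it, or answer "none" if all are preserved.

none

P2, P3 → P4: restricted closure across fragments reaches P4.
P4, P5 → P1, P2 lies within Rel2.
P3, P5 → P1 lies within Rel1.
P4 → P3 lies within Rel1.
P5 → P4 lies within Rel1.
P2 → P3: restricted closure across fragments reaches P3.
Every dependency is enforceable on the fragments, so the decomposition is dependency-preserving.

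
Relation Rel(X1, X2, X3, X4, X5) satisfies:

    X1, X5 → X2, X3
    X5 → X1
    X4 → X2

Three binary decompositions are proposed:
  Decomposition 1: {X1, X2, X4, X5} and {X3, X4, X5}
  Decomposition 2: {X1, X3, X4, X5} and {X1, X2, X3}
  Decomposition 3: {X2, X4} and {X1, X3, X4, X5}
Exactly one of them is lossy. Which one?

Decomposition 2

Decomposition 1: common = {X4, X5}, closure = {X1, X2, X3, X4, X5} → lossless.
Decomposition 2: common = {X1, X3}, closure = {X1, X3} → lossy.
Decomposition 3: common = {X4}, closure = {X2, X4} → lossless.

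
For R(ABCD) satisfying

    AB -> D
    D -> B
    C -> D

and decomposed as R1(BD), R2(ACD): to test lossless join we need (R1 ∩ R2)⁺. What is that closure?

BD

R1 ∩ R2 = {D}.
D → B applies, adding B
Closure: {BD}.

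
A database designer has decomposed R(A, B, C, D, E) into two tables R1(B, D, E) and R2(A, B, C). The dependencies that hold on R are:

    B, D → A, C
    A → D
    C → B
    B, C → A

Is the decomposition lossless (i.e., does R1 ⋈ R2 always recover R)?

Common attributes: R1 ∩ R2 = {B}.
No dependency enlarges {B}, so (B)⁺ = {B}.
The closure contains neither all of R1 = {B, D, E} nor all of R2 = {A, B, C}, so the common attributes are not a superkey of either fragment. The join is lossy.

No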